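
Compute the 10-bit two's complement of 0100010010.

Original: 0100010010
Step 1 - Invert all bits: 1011101101
Step 2 - Add 1: 1011101110
Verification: 0100010010 + 1011101110 = 10000000000; discarding the end carry (carry out of the top bit) leaves the 10-bit value 0000000000, as required for x + (-x)



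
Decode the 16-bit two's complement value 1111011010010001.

Binary: 1111011010010001
Sign bit: 1 (negative)
Invert: 0000100101101110
Add 1:  0000100101101111
Magnitude: 0000100101101111 = 2048 + 256 + 64 + 32 + 8 + 4 + 2 + 1 = 2415
Value: -2415



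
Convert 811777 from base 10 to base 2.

Using repeated division by 2:
811777 ÷ 2 = 405888 remainder 1
405888 ÷ 2 = 202944 remainder 0
202944 ÷ 2 = 101472 remainder 0
101472 ÷ 2 = 50736 remainder 0
50736 ÷ 2 = 25368 remainder 0
25368 ÷ 2 = 12684 remainder 0
12684 ÷ 2 = 6342 remainder 0
6342 ÷ 2 = 3171 remainder 0
3171 ÷ 2 = 1585 remainder 1
1585 ÷ 2 = 792 remainder 1
792 ÷ 2 = 396 remainder 0
396 ÷ 2 = 198 remainder 0
198 ÷ 2 = 99 remainder 0
99 ÷ 2 = 49 remainder 1
49 ÷ 2 = 24 remainder 1
24 ÷ 2 = 12 remainder 0
12 ÷ 2 = 6 remainder 0
6 ÷ 2 = 3 remainder 0
3 ÷ 2 = 1 remainder 1
1 ÷ 2 = 0 remainder 1
Reading remainders bottom to top: 11000110001100000001



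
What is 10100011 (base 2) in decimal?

Sum of powers of 2 for each 1-bit:
2^0 + 2^1 + 2^5 + 2^7
= 1 + 2 + 32 + 128
= 163



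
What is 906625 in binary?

Using repeated division by 2:
906625 ÷ 2 = 453312 remainder 1
453312 ÷ 2 = 226656 remainder 0
226656 ÷ 2 = 113328 remainder 0
113328 ÷ 2 = 56664 remainder 0
56664 ÷ 2 = 28332 remainder 0
28332 ÷ 2 = 14166 remainder 0
14166 ÷ 2 = 7083 remainder 0
7083 ÷ 2 = 3541 remainder 1
3541 ÷ 2 = 1770 remainder 1
1770 ÷ 2 = 885 remainder 0
885 ÷ 2 = 442 remainder 1
442 ÷ 2 = 221 remainder 0
221 ÷ 2 = 110 remainder 1
110 ÷ 2 = 55 remainder 0
55 ÷ 2 = 27 remainder 1
27 ÷ 2 = 13 remainder 1
13 ÷ 2 = 6 remainder 1
6 ÷ 2 = 3 remainder 0
3 ÷ 2 = 1 remainder 1
1 ÷ 2 = 0 remainder 1
Reading remainders bottom to top: 11011101010110000001



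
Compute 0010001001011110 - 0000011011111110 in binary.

Method 1 - Direct subtraction (column by column from the right: bit − bit − borrow-in; if negative, add 2 and borrow 1 from the next column):
borrow: 0011111111000000
        0010001001011110
-       0000011011111110
------------------------
        0001101101100000

Method 2 - Add two's complement:
Two's complement of 0000011011111110: invert → 1111100100000001, add 1 → 1111100100000010
  0010001001011110
+ 1111100100000010
------------------
 10001101101100000  (end carry out of the top bit = 1)
Discarding the end carry: 0001101101100000
Decimal check:
  0010001001011110 = 8192 + 512 + 64 + 16 + 8 + 4 + 2 = 8798
  0000011011111110 = 1024 + 512 + 128 + 64 + 32 + 16 + 8 + 4 + 2 = 1790
  8798 - 1790 = 7008, and 0001101101100000 = 4096 + 2048 + 512 + 256 + 64 + 32 = 7008 ✓



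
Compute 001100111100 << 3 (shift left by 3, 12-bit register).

Original: 001100111100 (decimal 828)
Shift left by 3 positions
Append 3 zeros on the right and drop the 3 high bits that overflow the 12-bit width
Result: 100111100000 (decimal 2528)
Equivalent: 828 << 3 = 828 × 2^3 = 6624, truncated to 12 bits = 2528



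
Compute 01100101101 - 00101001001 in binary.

Method 1 - Direct subtraction (column by column from the right: bit − bit − borrow-in; if negative, add 2 and borrow 1 from the next column):
borrow: 01110000000
        01100101101
-       00101001001
-------------------
        00111100100

Method 2 - Add two's complement:
Two's complement of 00101001001: invert → 11010110110, add 1 → 11010110111
  01100101101
+ 11010110111
-------------
 100111100100  (end carry out of the top bit = 1)
Discarding the end carry: 00111100100
Decimal check:
  01100101101 = 512 + 256 + 32 + 8 + 4 + 1 = 813
  00101001001 = 256 + 64 + 8 + 1 = 329
  813 - 329 = 484, and 00111100100 = 256 + 128 + 64 + 32 + 4 = 484 ✓



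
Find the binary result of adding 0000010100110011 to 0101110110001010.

Add column by column from the right: bit + bit + carry-in; write the sum mod 2, carry 1 when the sum is 2 or 3.
carry:  0011101000000100
        0000010100110011
+       0101110110001010
------------------------
       00110001010111101
(the carry out of the leftmost column, 0, becomes the leading bit)
Decimal check:
  0000010100110011 = 1024 + 256 + 32 + 16 + 2 + 1 = 1331
  0101110110001010 = 16384 + 4096 + 2048 + 1024 + 256 + 128 + 8 + 2 = 23946
  1331 + 23946 = 25277, and 00110001010111101 = 16384 + 8192 + 512 + 128 + 32 + 16 + 8 + 4 + 1 = 25277 ✓



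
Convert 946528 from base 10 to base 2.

Using repeated division by 2:
946528 ÷ 2 = 473264 remainder 0
473264 ÷ 2 = 236632 remainder 0
236632 ÷ 2 = 118316 remainder 0
118316 ÷ 2 = 59158 remainder 0
59158 ÷ 2 = 29579 remainder 0
29579 ÷ 2 = 14789 remainder 1
14789 ÷ 2 = 7394 remainder 1
7394 ÷ 2 = 3697 remainder 0
3697 ÷ 2 = 1848 remainder 1
1848 ÷ 2 = 924 remainder 0
924 ÷ 2 = 462 remainder 0
462 ÷ 2 = 231 remainder 0
231 ÷ 2 = 115 remainder 1
115 ÷ 2 = 57 remainder 1
57 ÷ 2 = 28 remainder 1
28 ÷ 2 = 14 remainder 0
14 ÷ 2 = 7 remainder 0
7 ÷ 2 = 3 remainder 1
3 ÷ 2 = 1 remainder 1
1 ÷ 2 = 0 remainder 1
Reading remainders bottom to top: 11100111000101100000



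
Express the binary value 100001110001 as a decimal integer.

Sum of powers of 2 for each 1-bit:
2^0 + 2^4 + 2^5 + 2^6 + 2^11
= 1 + 16 + 32 + 64 + 2048
= 2161



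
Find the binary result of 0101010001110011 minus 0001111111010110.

Method 1 - Direct subtraction (column by column from the right: bit − bit − borrow-in; if negative, add 2 and borrow 1 from the next column):
borrow: 0111111100111000
        0101010001110011
-       0001111111010110
------------------------
        0011010010011101

Method 2 - Add two's complement:
Two's complement of 0001111111010110: invert → 1110000000101001, add 1 → 1110000000101010
  0101010001110011
+ 1110000000101010
------------------
 10011010010011101  (end carry out of the top bit = 1)
Discarding the end carry: 0011010010011101
Decimal check:
  0101010001110011 = 16384 + 4096 + 1024 + 64 + 32 + 16 + 2 + 1 = 21619
  0001111111010110 = 4096 + 2048 + 1024 + 512 + 256 + 128 + 64 + 16 + 4 + 2 = 8150
  21619 - 8150 = 13469, and 0011010010011101 = 8192 + 4096 + 1024 + 128 + 16 + 8 + 4 + 1 = 13469 ✓



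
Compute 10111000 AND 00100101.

AND: 1 only when both bits are 1
  10111000
& 00100101
----------
  00100000
Decimal: 184 & 37 = 32



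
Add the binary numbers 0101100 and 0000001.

Add column by column from the right: bit + bit + carry-in; write the sum mod 2, carry 1 when the sum is 2 or 3.
carry:  0000000
        0101100
+       0000001
---------------
       00101101
(the carry out of the leftmost column, 0, becomes the leading bit)
Decimal check:
  0101100 = 32 + 8 + 4 = 44
  0000001 = 1
  44 + 1 = 45, and 00101101 = 32 + 8 + 4 + 1 = 45 ✓



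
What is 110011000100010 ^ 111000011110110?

XOR: 1 when bits differ
  110011000100010
^ 111000011110110
-----------------
  001011011010100
Decimal: 26146 ^ 28918 = 5844



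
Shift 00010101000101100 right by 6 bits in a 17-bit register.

Original: 00010101000101100 (decimal 10796)
Shift right by 6 positions
Drop the 6 low bits; fill with zeros on the left
Result: 00000000010101000 (decimal 168)
Equivalent: 10796 >> 6 = 10796 ÷ 2^6 = 168



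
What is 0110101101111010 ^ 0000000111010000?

XOR: 1 when bits differ
  0110101101111010
^ 0000000111010000
------------------
  0110101010101010
Decimal: 27514 ^ 464 = 27306



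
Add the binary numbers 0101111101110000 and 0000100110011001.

Add column by column from the right: bit + bit + carry-in; write the sum mod 2, carry 1 when the sum is 2 or 3.
carry:  0011111111100000
        0101111101110000
+       0000100110011001
------------------------
       00110100100001001
(the carry out of the leftmost column, 0, becomes the leading bit)
Decimal check:
  0101111101110000 = 16384 + 4096 + 2048 + 1024 + 512 + 256 + 64 + 32 + 16 = 24432
  0000100110011001 = 2048 + 256 + 128 + 16 + 8 + 1 = 2457
  24432 + 2457 = 26889, and 00110100100001001 = 16384 + 8192 + 2048 + 256 + 8 + 1 = 26889 ✓



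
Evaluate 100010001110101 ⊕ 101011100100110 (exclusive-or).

XOR: 1 when bits differ
  100010001110101
^ 101011100100110
-----------------
  001001101010011
Decimal: 17525 ^ 22310 = 4947



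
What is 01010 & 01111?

AND: 1 only when both bits are 1
  01010
& 01111
-------
  01010
Decimal: 10 & 15 = 10



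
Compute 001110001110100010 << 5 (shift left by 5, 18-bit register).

Original: 001110001110100010 (decimal 58274)
Shift left by 5 positions
Append 5 zeros on the right and drop the 5 high bits that overflow the 18-bit width
Result: 000111010001000000 (decimal 29760)
Equivalent: 58274 << 5 = 58274 × 2^5 = 1864768, truncated to 18 bits = 29760



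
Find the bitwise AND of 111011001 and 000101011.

AND: 1 only when both bits are 1
  111011001
& 000101011
-----------
  000001001
Decimal: 473 & 43 = 9



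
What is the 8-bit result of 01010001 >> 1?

Original: 01010001 (decimal 81)
Shift right by 1 position
Drop the 1 low bit; fill with zero on the left
Result: 00101000 (decimal 40)
Equivalent: 81 >> 1 = 81 ÷ 2^1 = 40



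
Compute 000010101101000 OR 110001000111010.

OR: 1 when either bit is 1
  000010101101000
| 110001000111010
-----------------
  110011101111010
Decimal: 1384 | 25146 = 26490



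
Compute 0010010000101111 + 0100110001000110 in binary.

Add column by column from the right: bit + bit + carry-in; write the sum mod 2, carry 1 when the sum is 2 or 3.
carry:  0001100000011100
        0010010000101111
+       0100110001000110
------------------------
       00111000001110101
(the carry out of the leftmost column, 0, becomes the leading bit)
Decimal check:
  0010010000101111 = 8192 + 1024 + 32 + 8 + 4 + 2 + 1 = 9263
  0100110001000110 = 16384 + 2048 + 1024 + 64 + 4 + 2 = 19526
  9263 + 19526 = 28789, and 00111000001110101 = 16384 + 8192 + 4096 + 64 + 32 + 16 + 4 + 1 = 28789 ✓



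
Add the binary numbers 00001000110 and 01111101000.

Add column by column from the right: bit + bit + carry-in; write the sum mod 2, carry 1 when the sum is 2 or 3.
carry:  11110000000
        00001000110
+       01111101000
-------------------
       010000101110
(the carry out of the leftmost column, 0, becomes the leading bit)
Decimal check:
  00001000110 = 64 + 4 + 2 = 70
  01111101000 = 512 + 256 + 128 + 64 + 32 + 8 = 1000
  70 + 1000 = 1070, and 010000101110 = 1024 + 32 + 8 + 4 + 2 = 1070 ✓



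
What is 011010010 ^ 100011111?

XOR: 1 when bits differ
  011010010
^ 100011111
-----------
  111001101
Decimal: 210 ^ 287 = 461



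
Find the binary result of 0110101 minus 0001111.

Method 1 - Direct subtraction (column by column from the right: bit − bit − borrow-in; if negative, add 2 and borrow 1 from the next column):
borrow: 0011100
        0110101
-       0001111
---------------
        0100110

Method 2 - Add two's complement:
Two's complement of 0001111: invert → 1110000, add 1 → 1110001
  0110101
+ 1110001
---------
 10100110  (end carry out of the top bit = 1)
Discarding the end carry: 0100110
Decimal check:
  0110101 = 32 + 16 + 4 + 1 = 53
  0001111 = 8 + 4 + 2 + 1 = 15
  53 - 15 = 38, and 0100110 = 32 + 4 + 2 = 38 ✓



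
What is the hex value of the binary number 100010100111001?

Group into 4-bit nibbles from right:
  0100 = 4
  0101 = 5
  0011 = 3
  1001 = 9
Result: 4539



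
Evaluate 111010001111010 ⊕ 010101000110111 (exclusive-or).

XOR: 1 when bits differ
  111010001111010
^ 010101000110111
-----------------
  101111001001101
Decimal: 29818 ^ 10807 = 24141



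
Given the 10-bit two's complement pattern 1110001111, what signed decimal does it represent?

Binary: 1110001111
Sign bit: 1 (negative)
Invert: 0001110000
Add 1:  0001110001
Magnitude: 0001110001 = 64 + 32 + 16 + 1 = 113
Value: -113



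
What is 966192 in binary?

Using repeated division by 2:
966192 ÷ 2 = 483096 remainder 0
483096 ÷ 2 = 241548 remainder 0
241548 ÷ 2 = 120774 remainder 0
120774 ÷ 2 = 60387 remainder 0
60387 ÷ 2 = 30193 remainder 1
30193 ÷ 2 = 15096 remainder 1
15096 ÷ 2 = 7548 remainder 0
7548 ÷ 2 = 3774 remainder 0
3774 ÷ 2 = 1887 remainder 0
1887 ÷ 2 = 943 remainder 1
943 ÷ 2 = 471 remainder 1
471 ÷ 2 = 235 remainder 1
235 ÷ 2 = 117 remainder 1
117 ÷ 2 = 58 remainder 1
58 ÷ 2 = 29 remainder 0
29 ÷ 2 = 14 remainder 1
14 ÷ 2 = 7 remainder 0
7 ÷ 2 = 3 remainder 1
3 ÷ 2 = 1 remainder 1
1 ÷ 2 = 0 remainder 1
Reading remainders bottom to top: 11101011111000110000



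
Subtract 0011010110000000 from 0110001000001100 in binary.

Method 1 - Direct subtraction (column by column from the right: bit − bit − borrow-in; if negative, add 2 and borrow 1 from the next column):
borrow: 0111101100000000
        0110001000001100
-       0011010110000000
------------------------
        0010110010001100

Method 2 - Add two's complement:
Two's complement of 0011010110000000: invert → 1100101001111111, add 1 → 1100101010000000
  0110001000001100
+ 1100101010000000
------------------
 10010110010001100  (end carry out of the top bit = 1)
Discarding the end carry: 0010110010001100
Decimal check:
  0110001000001100 = 16384 + 8192 + 512 + 8 + 4 = 25100
  0011010110000000 = 8192 + 4096 + 1024 + 256 + 128 = 13696
  25100 - 13696 = 11404, and 0010110010001100 = 8192 + 2048 + 1024 + 128 + 8 + 4 = 11404 ✓



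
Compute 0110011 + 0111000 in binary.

Add column by column from the right: bit + bit + carry-in; write the sum mod 2, carry 1 when the sum is 2 or 3.
carry:  1100000
        0110011
+       0111000
---------------
       01101011
(the carry out of the leftmost column, 0, becomes the leading bit)
Decimal check:
  0110011 = 32 + 16 + 2 + 1 = 51
  0111000 = 32 + 16 + 8 = 56
  51 + 56 = 107, and 01101011 = 64 + 32 + 8 + 2 + 1 = 107 ✓



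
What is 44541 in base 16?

Using repeated division by 16 (digits 10–15 are A–F):
44541 ÷ 16 = 2783 remainder 13 (D)
2783 ÷ 16 = 173 remainder 15 (F)
173 ÷ 16 = 10 remainder 13 (D)
10 ÷ 16 = 0 remainder 10 (A)
Reading remainders bottom to top: ADFD



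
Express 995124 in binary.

Using repeated division by 2:
995124 ÷ 2 = 497562 remainder 0
497562 ÷ 2 = 248781 remainder 0
248781 ÷ 2 = 124390 remainder 1
124390 ÷ 2 = 62195 remainder 0
62195 ÷ 2 = 31097 remainder 1
31097 ÷ 2 = 15548 remainder 1
15548 ÷ 2 = 7774 remainder 0
7774 ÷ 2 = 3887 remainder 0
3887 ÷ 2 = 1943 remainder 1
1943 ÷ 2 = 971 remainder 1
971 ÷ 2 = 485 remainder 1
485 ÷ 2 = 242 remainder 1
242 ÷ 2 = 121 remainder 0
121 ÷ 2 = 60 remainder 1
60 ÷ 2 = 30 remainder 0
30 ÷ 2 = 15 remainder 0
15 ÷ 2 = 7 remainder 1
7 ÷ 2 = 3 remainder 1
3 ÷ 2 = 1 remainder 1
1 ÷ 2 = 0 remainder 1
Reading remainders bottom to top: 11110010111100110100



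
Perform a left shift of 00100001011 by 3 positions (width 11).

Original: 00100001011 (decimal 267)
Shift left by 3 positions
Append 3 zeros on the right and drop the 3 high bits that overflow the 11-bit width
Result: 00001011000 (decimal 88)
Equivalent: 267 << 3 = 267 × 2^3 = 2136, truncated to 11 bits = 88



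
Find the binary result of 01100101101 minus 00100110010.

Method 1 - Direct subtraction (column by column from the right: bit − bit − borrow-in; if negative, add 2 and borrow 1 from the next column):
borrow: 01111100100
        01100101101
-       00100110010
-------------------
        00111111011

Method 2 - Add two's complement:
Two's complement of 00100110010: invert → 11011001101, add 1 → 11011001110
  01100101101
+ 11011001110
-------------
 100111111011  (end carry out of the top bit = 1)
Discarding the end carry: 00111111011
Decimal check:
  01100101101 = 512 + 256 + 32 + 8 + 4 + 1 = 813
  00100110010 = 256 + 32 + 16 + 2 = 306
  813 - 306 = 507, and 00111111011 = 256 + 128 + 64 + 32 + 16 + 8 + 2 + 1 = 507 ✓



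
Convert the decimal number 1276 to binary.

Using repeated division by 2:
1276 ÷ 2 = 638 remainder 0
638 ÷ 2 = 319 remainder 0
319 ÷ 2 = 159 remainder 1
159 ÷ 2 = 79 remainder 1
79 ÷ 2 = 39 remainder 1
39 ÷ 2 = 19 remainder 1
19 ÷ 2 = 9 remainder 1
9 ÷ 2 = 4 remainder 1
4 ÷ 2 = 2 remainder 0
2 ÷ 2 = 1 remainder 0
1 ÷ 2 = 0 remainder 1
Reading remainders bottom to top: 10011111100



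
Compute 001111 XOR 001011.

XOR: 1 when bits differ
  001111
^ 001011
--------
  000100
Decimal: 15 ^ 11 = 4



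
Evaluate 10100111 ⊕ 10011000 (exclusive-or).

XOR: 1 when bits differ
  10100111
^ 10011000
----------
  00111111
Decimal: 167 ^ 152 = 63



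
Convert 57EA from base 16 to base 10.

Expand by place value (powers of 16):
Digit values: E = 14, A = 10
57EA = 5 × 16^3 + 7 × 16^2 + 14 × 16^1 + 10 × 16^0
= 5 × 4096 + 7 × 256 + 14 × 16 + 10 × 1
= 20480 + 1792 + 224 + 10
= 22506



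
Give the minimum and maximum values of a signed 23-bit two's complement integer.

For 23-bit two's complement:
Minimum: -2^22 = -4194304
Maximum: 2^22 - 1 = 4194303



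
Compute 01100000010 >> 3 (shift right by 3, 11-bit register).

Original: 01100000010 (decimal 770)
Shift right by 3 positions
Drop the 3 low bits; fill with zeros on the left
Result: 00001100000 (decimal 96)
Equivalent: 770 >> 3 = 770 ÷ 2^3 = 96



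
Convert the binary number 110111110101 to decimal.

Sum of powers of 2 for each 1-bit:
2^0 + 2^2 + 2^4 + 2^5 + 2^6 + 2^7 + 2^8 + 2^10 + 2^11
= 1 + 4 + 16 + 32 + 64 + 128 + 256 + 1024 + 2048
= 3573



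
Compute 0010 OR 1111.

OR: 1 when either bit is 1
  0010
| 1111
------
  1111
Decimal: 2 | 15 = 15



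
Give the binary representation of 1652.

Using repeated division by 2:
1652 ÷ 2 = 826 remainder 0
826 ÷ 2 = 413 remainder 0
413 ÷ 2 = 206 remainder 1
206 ÷ 2 = 103 remainder 0
103 ÷ 2 = 51 remainder 1
51 ÷ 2 = 25 remainder 1
25 ÷ 2 = 12 remainder 1
12 ÷ 2 = 6 remainder 0
6 ÷ 2 = 3 remainder 0
3 ÷ 2 = 1 remainder 1
1 ÷ 2 = 0 remainder 1
Reading remainders bottom to top: 11001110100



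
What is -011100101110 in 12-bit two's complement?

Original: 011100101110
Step 1 - Invert all bits: 100011010001
Step 2 - Add 1: 100011010010
Verification: 011100101110 + 100011010010 = 1000000000000; discarding the end carry (carry out of the top bit) leaves the 12-bit value 000000000000, as required for x + (-x)



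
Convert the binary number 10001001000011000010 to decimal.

Sum of powers of 2 for each 1-bit:
2^1 + 2^6 + 2^7 + 2^12 + 2^15 + 2^19
= 2 + 64 + 128 + 4096 + 32768 + 524288
= 561346



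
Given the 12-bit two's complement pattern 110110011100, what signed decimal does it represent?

Binary: 110110011100
Sign bit: 1 (negative)
Invert: 001001100011
Add 1:  001001100100
Magnitude: 001001100100 = 512 + 64 + 32 + 4 = 612
Value: -612



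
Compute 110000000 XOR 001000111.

XOR: 1 when bits differ
  110000000
^ 001000111
-----------
  111000111
Decimal: 384 ^ 71 = 455



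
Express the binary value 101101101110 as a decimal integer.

Sum of powers of 2 for each 1-bit:
2^1 + 2^2 + 2^3 + 2^5 + 2^6 + 2^8 + 2^9 + 2^11
= 2 + 4 + 8 + 32 + 64 + 256 + 512 + 2048
= 2926



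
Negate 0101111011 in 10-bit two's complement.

Original: 0101111011
Step 1 - Invert all bits: 1010000100
Step 2 - Add 1: 1010000101
Verification: 0101111011 + 1010000101 = 10000000000; discarding the end carry (carry out of the top bit) leaves the 10-bit value 0000000000, as required for x + (-x)



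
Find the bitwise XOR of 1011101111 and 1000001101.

XOR: 1 when bits differ
  1011101111
^ 1000001101
------------
  0011100010
Decimal: 751 ^ 525 = 226



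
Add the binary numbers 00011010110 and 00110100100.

Add column by column from the right: bit + bit + carry-in; write the sum mod 2, carry 1 when the sum is 2 or 3.
carry:  01100001000
        00011010110
+       00110100100
-------------------
       001001111010
(the carry out of the leftmost column, 0, becomes the leading bit)
Decimal check:
  00011010110 = 128 + 64 + 16 + 4 + 2 = 214
  00110100100 = 256 + 128 + 32 + 4 = 420
  214 + 420 = 634, and 001001111010 = 512 + 64 + 32 + 16 + 8 + 2 = 634 ✓



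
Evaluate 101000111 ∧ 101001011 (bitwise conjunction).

AND: 1 only when both bits are 1
  101000111
& 101001011
-----------
  101000011
Decimal: 327 & 331 = 323



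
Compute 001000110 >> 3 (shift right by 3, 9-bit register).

Original: 001000110 (decimal 70)
Shift right by 3 positions
Drop the 3 low bits; fill with zeros on the left
Result: 000001000 (decimal 8)
Equivalent: 70 >> 3 = 70 ÷ 2^3 = 8



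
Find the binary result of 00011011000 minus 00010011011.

Method 1 - Direct subtraction (column by column from the right: bit − bit − borrow-in; if negative, add 2 and borrow 1 from the next column):
borrow: 00001111110
        00011011000
-       00010011011
-------------------
        00000111101

Method 2 - Add two's complement:
Two's complement of 00010011011: invert → 11101100100, add 1 → 11101100101
  00011011000
+ 11101100101
-------------
 100000111101  (end carry out of the top bit = 1)
Discarding the end carry: 00000111101
Decimal check:
  00011011000 = 128 + 64 + 16 + 8 = 216
  00010011011 = 128 + 16 + 8 + 2 + 1 = 155
  216 - 155 = 61, and 00000111101 = 32 + 16 + 8 + 4 + 1 = 61 ✓



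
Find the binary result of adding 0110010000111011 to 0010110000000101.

Add column by column from the right: bit + bit + carry-in; write the sum mod 2, carry 1 when the sum is 2 or 3.
carry:  1101100001111110
        0110010000111011
+       0010110000000101
------------------------
       01001000001000000
(the carry out of the leftmost column, 0, becomes the leading bit)
Decimal check:
  0110010000111011 = 16384 + 8192 + 1024 + 32 + 16 + 8 + 2 + 1 = 25659
  0010110000000101 = 8192 + 2048 + 1024 + 4 + 1 = 11269
  25659 + 11269 = 36928, and 01001000001000000 = 32768 + 4096 + 64 = 36928 ✓



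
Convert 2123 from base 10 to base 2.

Using repeated division by 2:
2123 ÷ 2 = 1061 remainder 1
1061 ÷ 2 = 530 remainder 1
530 ÷ 2 = 265 remainder 0
265 ÷ 2 = 132 remainder 1
132 ÷ 2 = 66 remainder 0
66 ÷ 2 = 33 remainder 0
33 ÷ 2 = 16 remainder 1
16 ÷ 2 = 8 remainder 0
8 ÷ 2 = 4 remainder 0
4 ÷ 2 = 2 remainder 0
2 ÷ 2 = 1 remainder 0
1 ÷ 2 = 0 remainder 1
Reading remainders bottom to top: 100001001011



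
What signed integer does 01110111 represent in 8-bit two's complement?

Binary: 01110111
Sign bit: 0 (non-negative)
Read directly as an unsigned value:
01110111 = 64 + 32 + 16 + 4 + 2 + 1 = 119
Value: 119



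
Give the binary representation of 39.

Using repeated division by 2:
39 ÷ 2 = 19 remainder 1
19 ÷ 2 = 9 remainder 1
9 ÷ 2 = 4 remainder 1
4 ÷ 2 = 2 remainder 0
2 ÷ 2 = 1 remainder 0
1 ÷ 2 = 0 remainder 1
Reading remainders bottom to top: 100111



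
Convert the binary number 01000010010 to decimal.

Sum of powers of 2 for each 1-bit:
2^1 + 2^4 + 2^9
= 2 + 16 + 512
= 530



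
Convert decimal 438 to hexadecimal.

Using repeated division by 16 (digits 10–15 are A–F):
438 ÷ 16 = 27 remainder 6
27 ÷ 16 = 1 remainder 11 (B)
1 ÷ 16 = 0 remainder 1
Reading remainders bottom to top: 1B6



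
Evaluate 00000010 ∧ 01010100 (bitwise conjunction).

AND: 1 only when both bits are 1
  00000010
& 01010100
----------
  00000000
Decimal: 2 & 84 = 0



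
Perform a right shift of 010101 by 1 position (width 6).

Original: 010101 (decimal 21)
Shift right by 1 position
Drop the 1 low bit; fill with zero on the left
Result: 001010 (decimal 10)
Equivalent: 21 >> 1 = 21 ÷ 2^1 = 10



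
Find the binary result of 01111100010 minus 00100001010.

Method 1 - Direct subtraction (column by column from the right: bit − bit − borrow-in; if negative, add 2 and borrow 1 from the next column):
borrow: 00000110000
        01111100010
-       00100001010
-------------------
        01011011000

Method 2 - Add two's complement:
Two's complement of 00100001010: invert → 11011110101, add 1 → 11011110110
  01111100010
+ 11011110110
-------------
 101011011000  (end carry out of the top bit = 1)
Discarding the end carry: 01011011000
Decimal check:
  01111100010 = 512 + 256 + 128 + 64 + 32 + 2 = 994
  00100001010 = 256 + 8 + 2 = 266
  994 - 266 = 728, and 01011011000 = 512 + 128 + 64 + 16 + 8 = 728 ✓



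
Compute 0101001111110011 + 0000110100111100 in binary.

Add column by column from the right: bit + bit + carry-in; write the sum mod 2, carry 1 when the sum is 2 or 3.
carry:  0011111111100000
        0101001111110011
+       0000110100111100
------------------------
       00110000100101111
(the carry out of the leftmost column, 0, becomes the leading bit)
Decimal check:
  0101001111110011 = 16384 + 4096 + 512 + 256 + 128 + 64 + 32 + 16 + 2 + 1 = 21491
  0000110100111100 = 2048 + 1024 + 256 + 32 + 16 + 8 + 4 = 3388
  21491 + 3388 = 24879, and 00110000100101111 = 16384 + 8192 + 256 + 32 + 8 + 4 + 2 + 1 = 24879 ✓



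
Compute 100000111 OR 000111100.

OR: 1 when either bit is 1
  100000111
| 000111100
-----------
  100111111
Decimal: 263 | 60 = 319



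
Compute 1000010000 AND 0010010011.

AND: 1 only when both bits are 1
  1000010000
& 0010010011
------------
  0000010000
Decimal: 528 & 147 = 16



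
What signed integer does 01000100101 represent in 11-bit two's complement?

Binary: 01000100101
Sign bit: 0 (non-negative)
Read directly as an unsigned value:
01000100101 = 512 + 32 + 4 + 1 = 549
Value: 549



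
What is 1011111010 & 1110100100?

AND: 1 only when both bits are 1
  1011111010
& 1110100100
------------
  1010100000
Decimal: 762 & 932 = 672



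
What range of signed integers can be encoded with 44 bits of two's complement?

For 44-bit two's complement:
Minimum: -2^43 = -8796093022208
Maximum: 2^43 - 1 = 8796093022207



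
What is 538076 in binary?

Using repeated division by 2:
538076 ÷ 2 = 269038 remainder 0
269038 ÷ 2 = 134519 remainder 0
134519 ÷ 2 = 67259 remainder 1
67259 ÷ 2 = 33629 remainder 1
33629 ÷ 2 = 16814 remainder 1
16814 ÷ 2 = 8407 remainder 0
8407 ÷ 2 = 4203 remainder 1
4203 ÷ 2 = 2101 remainder 1
2101 ÷ 2 = 1050 remainder 1
1050 ÷ 2 = 525 remainder 0
525 ÷ 2 = 262 remainder 1
262 ÷ 2 = 131 remainder 0
131 ÷ 2 = 65 remainder 1
65 ÷ 2 = 32 remainder 1
32 ÷ 2 = 16 remainder 0
16 ÷ 2 = 8 remainder 0
8 ÷ 2 = 4 remainder 0
4 ÷ 2 = 2 remainder 0
2 ÷ 2 = 1 remainder 0
1 ÷ 2 = 0 remainder 1
Reading remainders bottom to top: 10000011010111011100



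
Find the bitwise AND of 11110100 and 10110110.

AND: 1 only when both bits are 1
  11110100
& 10110110
----------
  10110100
Decimal: 244 & 182 = 180



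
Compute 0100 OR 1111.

OR: 1 when either bit is 1
  0100
| 1111
------
  1111
Decimal: 4 | 15 = 15



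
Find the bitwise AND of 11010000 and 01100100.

AND: 1 only when both bits are 1
  11010000
& 01100100
----------
  01000000
Decimal: 208 & 100 = 64



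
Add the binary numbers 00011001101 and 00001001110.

Add column by column from the right: bit + bit + carry-in; write the sum mod 2, carry 1 when the sum is 2 or 3.
carry:  00110011000
        00011001101
+       00001001110
-------------------
       000100011011
(the carry out of the leftmost column, 0, becomes the leading bit)
Decimal check:
  00011001101 = 128 + 64 + 8 + 4 + 1 = 205
  00001001110 = 64 + 8 + 4 + 2 = 78
  205 + 78 = 283, and 000100011011 = 256 + 16 + 8 + 2 + 1 = 283 ✓



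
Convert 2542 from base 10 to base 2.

Using repeated division by 2:
2542 ÷ 2 = 1271 remainder 0
1271 ÷ 2 = 635 remainder 1
635 ÷ 2 = 317 remainder 1
317 ÷ 2 = 158 remainder 1
158 ÷ 2 = 79 remainder 0
79 ÷ 2 = 39 remainder 1
39 ÷ 2 = 19 remainder 1
19 ÷ 2 = 9 remainder 1
9 ÷ 2 = 4 remainder 1
4 ÷ 2 = 2 remainder 0
2 ÷ 2 = 1 remainder 0
1 ÷ 2 = 0 remainder 1
Reading remainders bottom to top: 100111101110



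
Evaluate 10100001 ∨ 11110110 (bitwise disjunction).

OR: 1 when either bit is 1
  10100001
| 11110110
----------
  11110111
Decimal: 161 | 246 = 247



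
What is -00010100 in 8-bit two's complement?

Original: 00010100
Step 1 - Invert all bits: 11101011
Step 2 - Add 1: 11101100
Verification: 00010100 + 11101100 = 100000000; discarding the end carry (carry out of the top bit) leaves the 8-bit value 00000000, as required for x + (-x)



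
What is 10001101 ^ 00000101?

XOR: 1 when bits differ
  10001101
^ 00000101
----------
  10001000
Decimal: 141 ^ 5 = 136



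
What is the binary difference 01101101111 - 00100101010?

Method 1 - Direct subtraction (column by column from the right: bit − bit − borrow-in; if negative, add 2 and borrow 1 from the next column):
borrow: 00000000000
        01101101111
-       00100101010
-------------------
        01001000101

Method 2 - Add two's complement:
Two's complement of 00100101010: invert → 11011010101, add 1 → 11011010110
  01101101111
+ 11011010110
-------------
 101001000101  (end carry out of the top bit = 1)
Discarding the end carry: 01001000101
Decimal check:
  01101101111 = 512 + 256 + 64 + 32 + 8 + 4 + 2 + 1 = 879
  00100101010 = 256 + 32 + 8 + 2 = 298
  879 - 298 = 581, and 01001000101 = 512 + 64 + 4 + 1 = 581 ✓



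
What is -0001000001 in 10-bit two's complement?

Original: 0001000001
Step 1 - Invert all bits: 1110111110
Step 2 - Add 1: 1110111111
Verification: 0001000001 + 1110111111 = 10000000000; discarding the end carry (carry out of the top bit) leaves the 10-bit value 0000000000, as required for x + (-x)



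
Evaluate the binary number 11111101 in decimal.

Sum of powers of 2 for each 1-bit:
2^0 + 2^2 + 2^3 + 2^4 + 2^5 + 2^6 + 2^7
= 1 + 4 + 8 + 16 + 32 + 64 + 128
= 253



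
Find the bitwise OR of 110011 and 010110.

OR: 1 when either bit is 1
  110011
| 010110
--------
  110111
Decimal: 51 | 22 = 55



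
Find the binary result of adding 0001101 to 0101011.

Add column by column from the right: bit + bit + carry-in; write the sum mod 2, carry 1 when the sum is 2 or 3.
carry:  0011110
        0001101
+       0101011
---------------
       00111000
(the carry out of the leftmost column, 0, becomes the leading bit)
Decimal check:
  0001101 = 8 + 4 + 1 = 13
  0101011 = 32 + 8 + 2 + 1 = 43
  13 + 43 = 56, and 00111000 = 32 + 16 + 8 = 56 ✓



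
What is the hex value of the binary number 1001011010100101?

Group into 4-bit nibbles from right:
  1001 = 9
  0110 = 6
  1010 = A
  0101 = 5
Result: 96A5



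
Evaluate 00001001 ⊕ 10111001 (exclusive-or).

XOR: 1 when bits differ
  00001001
^ 10111001
----------
  10110000
Decimal: 9 ^ 185 = 176



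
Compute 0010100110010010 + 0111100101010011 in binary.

Add column by column from the right: bit + bit + carry-in; write the sum mod 2, carry 1 when the sum is 2 or 3.
carry:  1111001000100100
        0010100110010010
+       0111100101010011
------------------------
       01010001011100101
(the carry out of the leftmost column, 0, becomes the leading bit)
Decimal check:
  0010100110010010 = 8192 + 2048 + 256 + 128 + 16 + 2 = 10642
  0111100101010011 = 16384 + 8192 + 4096 + 2048 + 256 + 64 + 16 + 2 + 1 = 31059
  10642 + 31059 = 41701, and 01010001011100101 = 32768 + 8192 + 512 + 128 + 64 + 32 + 4 + 1 = 41701 ✓



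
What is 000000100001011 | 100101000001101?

OR: 1 when either bit is 1
  000000100001011
| 100101000001101
-----------------
  100101100001111
Decimal: 267 | 18957 = 19215



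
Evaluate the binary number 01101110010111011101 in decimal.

Sum of powers of 2 for each 1-bit:
2^0 + 2^2 + 2^3 + 2^4 + 2^6 + 2^7 + 2^8 + 2^10 + 2^13 + 2^14 + 2^15 + 2^17 + 2^18
= 1 + 4 + 8 + 16 + 64 + 128 + 256 + 1024 + 8192 + 16384 + 32768 + 131072 + 262144
= 452061



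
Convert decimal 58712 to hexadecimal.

Using repeated division by 16 (digits 10–15 are A–F):
58712 ÷ 16 = 3669 remainder 8
3669 ÷ 16 = 229 remainder 5
229 ÷ 16 = 14 remainder 5
14 ÷ 16 = 0 remainder 14 (E)
Reading remainders bottom to top: E558



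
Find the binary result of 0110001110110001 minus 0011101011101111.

Method 1 - Direct subtraction (column by column from the right: bit − bit − borrow-in; if negative, add 2 and borrow 1 from the next column):
borrow: 0111000110011100
        0110001110110001
-       0011101011101111
------------------------
        0010100011000010

Method 2 - Add two's complement:
Two's complement of 0011101011101111: invert → 1100010100010000, add 1 → 1100010100010001
  0110001110110001
+ 1100010100010001
------------------
 10010100011000010  (end carry out of the top bit = 1)
Discarding the end carry: 0010100011000010
Decimal check:
  0110001110110001 = 16384 + 8192 + 512 + 256 + 128 + 32 + 16 + 1 = 25521
  0011101011101111 = 8192 + 4096 + 2048 + 512 + 128 + 64 + 32 + 8 + 4 + 2 + 1 = 15087
  25521 - 15087 = 10434, and 0010100011000010 = 8192 + 2048 + 128 + 64 + 2 = 10434 ✓



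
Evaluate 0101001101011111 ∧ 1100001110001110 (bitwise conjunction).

AND: 1 only when both bits are 1
  0101001101011111
& 1100001110001110
------------------
  0100001100001110
Decimal: 21343 & 50062 = 17166



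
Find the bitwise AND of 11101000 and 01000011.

AND: 1 only when both bits are 1
  11101000
& 01000011
----------
  01000000
Decimal: 232 & 67 = 64



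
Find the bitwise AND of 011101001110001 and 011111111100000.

AND: 1 only when both bits are 1
  011101001110001
& 011111111100000
-----------------
  011101001100000
Decimal: 14961 & 16352 = 14944



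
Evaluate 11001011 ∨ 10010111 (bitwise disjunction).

OR: 1 when either bit is 1
  11001011
| 10010111
----------
  11011111
Decimal: 203 | 151 = 223



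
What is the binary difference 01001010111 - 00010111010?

Method 1 - Direct subtraction (column by column from the right: bit − bit − borrow-in; if negative, add 2 and borrow 1 from the next column):
borrow: 01101110000
        01001010111
-       00010111010
-------------------
        00110011101

Method 2 - Add two's complement:
Two's complement of 00010111010: invert → 11101000101, add 1 → 11101000110
  01001010111
+ 11101000110
-------------
 100110011101  (end carry out of the top bit = 1)
Discarding the end carry: 00110011101
Decimal check:
  01001010111 = 512 + 64 + 16 + 4 + 2 + 1 = 599
  00010111010 = 128 + 32 + 16 + 8 + 2 = 186
  599 - 186 = 413, and 00110011101 = 256 + 128 + 16 + 8 + 4 + 1 = 413 ✓



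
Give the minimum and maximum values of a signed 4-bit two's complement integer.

For 4-bit two's complement:
Minimum: -2^3 = -8
Maximum: 2^3 - 1 = 7



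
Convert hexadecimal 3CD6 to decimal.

Expand by place value (powers of 16):
Digit values: C = 12, D = 13
3CD6 = 3 × 16^3 + 12 × 16^2 + 13 × 16^1 + 6 × 16^0
= 3 × 4096 + 12 × 256 + 13 × 16 + 6 × 1
= 12288 + 3072 + 208 + 6
= 15574



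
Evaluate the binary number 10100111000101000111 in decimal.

Sum of powers of 2 for each 1-bit:
2^0 + 2^1 + 2^2 + 2^6 + 2^8 + 2^12 + 2^13 + 2^14 + 2^17 + 2^19
= 1 + 2 + 4 + 64 + 256 + 4096 + 8192 + 16384 + 131072 + 524288
= 684359



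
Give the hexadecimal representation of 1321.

Using repeated division by 16 (digits 10–15 are A–F):
1321 ÷ 16 = 82 remainder 9
82 ÷ 16 = 5 remainder 2
5 ÷ 16 = 0 remainder 5
Reading remainders bottom to top: 529



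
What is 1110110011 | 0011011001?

OR: 1 when either bit is 1
  1110110011
| 0011011001
------------
  1111111011
Decimal: 947 | 217 = 1019



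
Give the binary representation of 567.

Using repeated division by 2:
567 ÷ 2 = 283 remainder 1
283 ÷ 2 = 141 remainder 1
141 ÷ 2 = 70 remainder 1
70 ÷ 2 = 35 remainder 0
35 ÷ 2 = 17 remainder 1
17 ÷ 2 = 8 remainder 1
8 ÷ 2 = 4 remainder 0
4 ÷ 2 = 2 remainder 0
2 ÷ 2 = 1 remainder 0
1 ÷ 2 = 0 remainder 1
Reading remainders bottom to top: 1000110111



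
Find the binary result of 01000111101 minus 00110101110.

Method 1 - Direct subtraction (column by column from the right: bit − bit − borrow-in; if negative, add 2 and borrow 1 from the next column):
borrow: 01100011100
        01000111101
-       00110101110
-------------------
        00010001111

Method 2 - Add two's complement:
Two's complement of 00110101110: invert → 11001010001, add 1 → 11001010010
  01000111101
+ 11001010010
-------------
 100010001111  (end carry out of the top bit = 1)
Discarding the end carry: 00010001111
Decimal check:
  01000111101 = 512 + 32 + 16 + 8 + 4 + 1 = 573
  00110101110 = 256 + 128 + 32 + 8 + 4 + 2 = 430
  573 - 430 = 143, and 00010001111 = 128 + 8 + 4 + 2 + 1 = 143 ✓



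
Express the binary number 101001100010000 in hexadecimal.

Group into 4-bit nibbles from right:
  0101 = 5
  0011 = 3
  0001 = 1
  0000 = 0
Result: 5310



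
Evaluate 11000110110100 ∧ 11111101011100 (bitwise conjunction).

AND: 1 only when both bits are 1
  11000110110100
& 11111101011100
----------------
  11000100010100
Decimal: 12724 & 16220 = 12564



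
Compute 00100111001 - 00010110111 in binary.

Method 1 - Direct subtraction (column by column from the right: bit − bit − borrow-in; if negative, add 2 and borrow 1 from the next column):
borrow: 00100001100
        00100111001
-       00010110111
-------------------
        00010000010

Method 2 - Add two's complement:
Two's complement of 00010110111: invert → 11101001000, add 1 → 11101001001
  00100111001
+ 11101001001
-------------
 100010000010  (end carry out of the top bit = 1)
Discarding the end carry: 00010000010
Decimal check:
  00100111001 = 256 + 32 + 16 + 8 + 1 = 313
  00010110111 = 128 + 32 + 16 + 4 + 2 + 1 = 183
  313 - 183 = 130, and 00010000010 = 128 + 2 = 130 ✓



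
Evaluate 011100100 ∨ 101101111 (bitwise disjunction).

OR: 1 when either bit is 1
  011100100
| 101101111
-----------
  111101111
Decimal: 228 | 367 = 495



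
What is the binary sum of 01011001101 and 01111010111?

Add column by column from the right: bit + bit + carry-in; write the sum mod 2, carry 1 when the sum is 2 or 3.
carry:  11110111110
        01011001101
+       01111010111
-------------------
       011010100100
(the carry out of the leftmost column, 0, becomes the leading bit)
Decimal check:
  01011001101 = 512 + 128 + 64 + 8 + 4 + 1 = 717
  01111010111 = 512 + 256 + 128 + 64 + 16 + 4 + 2 + 1 = 983
  717 + 983 = 1700, and 011010100100 = 1024 + 512 + 128 + 32 + 4 = 1700 ✓



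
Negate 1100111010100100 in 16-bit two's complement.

Original (sign bit 1, negative): 1100111010100100
Step 1 - Invert all bits: 0011000101011011
Step 2 - Add 1: 0011000101011100
Verification: 1100111010100100 + 0011000101011100 = 10000000000000000; discarding the end carry (carry out of the top bit) leaves the 16-bit value 0000000000000000, as required for x + (-x)



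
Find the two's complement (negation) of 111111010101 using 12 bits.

Original (sign bit 1, negative): 111111010101
Step 1 - Invert all bits: 000000101010
Step 2 - Add 1: 000000101011
Verification: 111111010101 + 000000101011 = 1000000000000; discarding the end carry (carry out of the top bit) leaves the 12-bit value 000000000000, as required for x + (-x)



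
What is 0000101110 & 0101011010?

AND: 1 only when both bits are 1
  0000101110
& 0101011010
------------
  0000001010
Decimal: 46 & 346 = 10



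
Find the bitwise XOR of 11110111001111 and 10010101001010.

XOR: 1 when bits differ
  11110111001111
^ 10010101001010
----------------
  01100010000101
Decimal: 15823 ^ 9546 = 6277



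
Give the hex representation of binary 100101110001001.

Group into 4-bit nibbles from right:
  0100 = 4
  1011 = B
  1000 = 8
  1001 = 9
Result: 4B89



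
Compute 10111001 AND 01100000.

AND: 1 only when both bits are 1
  10111001
& 01100000
----------
  00100000
Decimal: 185 & 96 = 32



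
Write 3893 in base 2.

Using repeated division by 2:
3893 ÷ 2 = 1946 remainder 1
1946 ÷ 2 = 973 remainder 0
973 ÷ 2 = 486 remainder 1
486 ÷ 2 = 243 remainder 0
243 ÷ 2 = 121 remainder 1
121 ÷ 2 = 60 remainder 1
60 ÷ 2 = 30 remainder 0
30 ÷ 2 = 15 remainder 0
15 ÷ 2 = 7 remainder 1
7 ÷ 2 = 3 remainder 1
3 ÷ 2 = 1 remainder 1
1 ÷ 2 = 0 remainder 1
Reading remainders bottom to top: 111100110101

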